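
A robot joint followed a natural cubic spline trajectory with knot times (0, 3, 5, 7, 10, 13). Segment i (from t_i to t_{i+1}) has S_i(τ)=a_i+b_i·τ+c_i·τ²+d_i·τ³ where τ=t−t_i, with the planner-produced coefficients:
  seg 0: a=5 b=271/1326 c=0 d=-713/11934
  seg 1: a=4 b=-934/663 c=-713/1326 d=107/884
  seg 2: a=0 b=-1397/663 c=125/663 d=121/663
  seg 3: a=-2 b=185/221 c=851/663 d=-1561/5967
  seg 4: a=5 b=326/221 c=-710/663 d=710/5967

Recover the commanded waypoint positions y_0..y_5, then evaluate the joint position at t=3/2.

y_0=5 y_1=4 y_2=0 y_3=-2 y_4=5 y_5=3
S(3/2) = 18051/3536

y_0 = S_0(0) = a_0 = 5
y_1 = S_1(0) = a_1 = 4
y_2 = S_2(0) = a_2 = 0
y_3 = S_3(0) = a_3 = -2
y_4 = S_4(0) = a_4 = 5
y_5 = S_4(3) = 3
t_q=3/2 is in segment 0 (τ=3/2); S_0(τ)=18051/3536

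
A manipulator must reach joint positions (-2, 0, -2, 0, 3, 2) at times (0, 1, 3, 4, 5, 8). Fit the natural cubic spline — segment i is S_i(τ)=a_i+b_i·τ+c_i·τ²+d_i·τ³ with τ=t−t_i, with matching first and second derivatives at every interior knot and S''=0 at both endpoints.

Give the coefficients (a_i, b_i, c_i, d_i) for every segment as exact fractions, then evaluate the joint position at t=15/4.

  seg 0: a=-2 b=1939/708 c=0 d=-523/708
  seg 1: a=0 b=185/354 c=-523/236 d=515/708
  seg 2: a=-2 b=137/354 c=507/236 d=-379/708
  seg 3: a=0 b=2179/708 c=32/59 d=-439/708
  seg 4: a=3 b=815/354 c=-311/236 d=311/2124
S(15/4) = -10983/15104

Δ: Δ0=2, Δ1=-1, Δ2=2, Δ3=3, Δ4=-1/3
row 1: diag=6, rhs=-18; c'=1/3, d'=-3
row 2: denom=6−2·1/3=16/3; d'=(18−2·-3)/(16/3)=9/2
row 3: denom=4−1·3/16=61/16; d'=(6−1·9/2)/(61/16)=24/61
row 4: denom=8−1·16/61=472/61; d'=(-20−1·24/61)/(472/61)=-311/118
back: M4=-311/118
back: M3=24/61−16/61·-311/118=64/59
back: M2=9/2−3/16·64/59=507/118
back: M1=-3−1/3·507/118=-523/118
M: M0=0, M1=-523/118, M2=507/118, M3=64/59, M4=-311/118, M5=0
seg 0: a=-2, c=M0/2=0, d=(M1−M0)/(6·1)=-523/708, b=Δ0−h0·(2M0+M1)/6=1939/708
seg 1: a=0, c=M1/2=-523/236, d=(M2−M1)/(6·2)=515/708, b=Δ1−h1·(2M1+M2)/6=185/354
seg 2: a=-2, c=M2/2=507/236, d=(M3−M2)/(6·1)=-379/708, b=Δ2−h2·(2M2+M3)/6=137/354
seg 3: a=0, c=M3/2=32/59, d=(M4−M3)/(6·1)=-439/708, b=Δ3−h3·(2M3+M4)/6=2179/708
seg 4: a=3, c=M4/2=-311/236, d=(M5−M4)/(6·3)=311/2124, b=Δ4−h4·(2M4+M5)/6=815/354
t_q=15/4 → seg 2, τ=3/4; S=-2+137/354·τ+507/236·τ²+-379/708·τ³=-10983/15104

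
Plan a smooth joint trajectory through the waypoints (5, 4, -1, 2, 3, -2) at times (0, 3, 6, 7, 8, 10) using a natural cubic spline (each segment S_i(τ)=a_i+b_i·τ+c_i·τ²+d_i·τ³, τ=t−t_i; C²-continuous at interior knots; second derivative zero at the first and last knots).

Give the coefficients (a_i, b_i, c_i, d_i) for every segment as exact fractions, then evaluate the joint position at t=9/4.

  seg 0: a=5 b=741/1286 c=0 d=-3509/34722
  seg 1: a=4 b=-1384/643 c=-3509/3858 d=12401/34722
  seg 2: a=-1 b=2615/1286 c=1482/643 d=-1721/1286
  seg 3: a=2 b=1690/643 c=-2199/1286 d=105/1286
  seg 4: a=3 b=-703/1286 c=-942/643 d=157/643
S(9/4) = 423481/82304

Δ: Δ0=-1/3, Δ1=-5/3, Δ2=3, Δ3=1, Δ4=-5/2
row 1: diag=12, rhs=-8; c'=1/4, d'=-2/3
row 2: denom=8−3·1/4=29/4; d'=(28−3·-2/3)/(29/4)=120/29
row 3: denom=4−1·4/29=112/29; d'=(-12−1·120/29)/(112/29)=-117/28
row 4: denom=6−1·29/112=643/112; d'=(-21−1·-117/28)/(643/112)=-1884/643
back: M4=-1884/643
back: M3=-117/28−29/112·-1884/643=-2199/643
back: M2=120/29−4/29·-2199/643=2964/643
back: M1=-2/3−1/4·2964/643=-3509/1929
M: M0=0, M1=-3509/1929, M2=2964/643, M3=-2199/643, M4=-1884/643, M5=0
seg 0: a=5, c=M0/2=0, d=(M1−M0)/(6·3)=-3509/34722, b=Δ0−h0·(2M0+M1)/6=741/1286
seg 1: a=4, c=M1/2=-3509/3858, d=(M2−M1)/(6·3)=12401/34722, b=Δ1−h1·(2M1+M2)/6=-1384/643
seg 2: a=-1, c=M2/2=1482/643, d=(M3−M2)/(6·1)=-1721/1286, b=Δ2−h2·(2M2+M3)/6=2615/1286
seg 3: a=2, c=M3/2=-2199/1286, d=(M4−M3)/(6·1)=105/1286, b=Δ3−h3·(2M3+M4)/6=1690/643
seg 4: a=3, c=M4/2=-942/643, d=(M5−M4)/(6·2)=157/643, b=Δ4−h4·(2M4+M5)/6=-703/1286
t_q=9/4 → seg 0, τ=9/4; S=5+741/1286·τ+0·τ²+-3509/34722·τ³=423481/82304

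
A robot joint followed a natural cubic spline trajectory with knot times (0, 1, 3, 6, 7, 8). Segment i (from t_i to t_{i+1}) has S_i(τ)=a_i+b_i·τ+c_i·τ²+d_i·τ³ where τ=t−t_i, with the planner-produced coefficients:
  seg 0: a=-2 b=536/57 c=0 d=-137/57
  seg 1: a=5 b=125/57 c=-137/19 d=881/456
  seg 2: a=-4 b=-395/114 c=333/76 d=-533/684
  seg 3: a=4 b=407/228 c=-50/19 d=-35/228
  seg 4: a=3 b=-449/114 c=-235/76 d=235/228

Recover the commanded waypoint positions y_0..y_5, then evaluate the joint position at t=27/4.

y_0=-2 y_1=5 y_2=-4 y_3=4 y_4=3 y_5=-3
S(27/4) = 18453/4864

y_0 = S_0(0) = a_0 = -2
y_1 = S_1(0) = a_1 = 5
y_2 = S_2(0) = a_2 = -4
y_3 = S_3(0) = a_3 = 4
y_4 = S_4(0) = a_4 = 3
y_5 = S_4(1) = -3
t_q=27/4 is in segment 3 (τ=3/4); S_3(τ)=18453/4864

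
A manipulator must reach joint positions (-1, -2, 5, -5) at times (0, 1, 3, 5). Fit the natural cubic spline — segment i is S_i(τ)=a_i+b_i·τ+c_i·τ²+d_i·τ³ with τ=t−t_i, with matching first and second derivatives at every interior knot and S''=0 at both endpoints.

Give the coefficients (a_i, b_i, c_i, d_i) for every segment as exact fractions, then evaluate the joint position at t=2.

  seg 0: a=-1 b=-97/44 c=0 d=53/44
  seg 1: a=-2 b=31/22 c=159/44 d=-113/88
  seg 2: a=5 b=5/11 c=-45/11 d=15/22
S(2) = 153/88

Δ: Δ0=-1, Δ1=7/2, Δ2=-5
row 1: diag=6, rhs=27; c'=1/3, d'=9/2
row 2: denom=8−2·1/3=22/3; d'=(-51−2·9/2)/(22/3)=-90/11
back: M2=-90/11
back: M1=9/2−1/3·-90/11=159/22
M: M0=0, M1=159/22, M2=-90/11, M3=0
seg 0: a=-1, c=M0/2=0, d=(M1−M0)/(6·1)=53/44, b=Δ0−h0·(2M0+M1)/6=-97/44
seg 1: a=-2, c=M1/2=159/44, d=(M2−M1)/(6·2)=-113/88, b=Δ1−h1·(2M1+M2)/6=31/22
seg 2: a=5, c=M2/2=-45/11, d=(M3−M2)/(6·2)=15/22, b=Δ2−h2·(2M2+M3)/6=5/11
t_q=2 → seg 1, τ=1; S=-2+31/22·τ+159/44·τ²+-113/88·τ³=153/88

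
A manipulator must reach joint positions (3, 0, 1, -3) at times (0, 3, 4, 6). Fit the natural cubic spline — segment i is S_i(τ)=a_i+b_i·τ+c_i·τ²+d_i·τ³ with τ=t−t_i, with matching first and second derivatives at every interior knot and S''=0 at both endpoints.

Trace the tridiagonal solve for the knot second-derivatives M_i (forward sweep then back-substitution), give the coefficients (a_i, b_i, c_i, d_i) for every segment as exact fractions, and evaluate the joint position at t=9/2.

Δ: Δ0=-1, Δ1=1, Δ2=-2
row 1: diag=8, rhs=12; c'=1/8, d'=3/2
row 2: denom=6−1·1/8=47/8; d'=(-18−1·3/2)/(47/8)=-156/47
back: M2=-156/47
back: M1=3/2−1/8·-156/47=90/47
M: M0=0, M1=90/47, M2=-156/47, M3=0
seg 0: a=3, c=M0/2=0, d=(M1−M0)/(6·3)=5/47, b=Δ0−h0·(2M0+M1)/6=-92/47
seg 1: a=0, c=M1/2=45/47, d=(M2−M1)/(6·1)=-41/47, b=Δ1−h1·(2M1+M2)/6=43/47
seg 2: a=1, c=M2/2=-78/47, d=(M3−M2)/(6·2)=13/47, b=Δ2−h2·(2M2+M3)/6=10/47
t_q=9/2 → seg 2, τ=1/2; S=1+10/47·τ+-78/47·τ²+13/47·τ³=273/376

  seg 0: a=3 b=-92/47 c=0 d=5/47
  seg 1: a=0 b=43/47 c=45/47 d=-41/47
  seg 2: a=1 b=10/47 c=-78/47 d=13/47
S(9/2) = 273/376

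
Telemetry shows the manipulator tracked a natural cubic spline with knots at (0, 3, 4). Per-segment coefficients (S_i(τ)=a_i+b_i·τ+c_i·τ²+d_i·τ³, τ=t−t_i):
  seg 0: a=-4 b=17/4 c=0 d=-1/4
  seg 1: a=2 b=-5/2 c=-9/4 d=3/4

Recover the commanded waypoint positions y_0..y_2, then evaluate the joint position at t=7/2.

y_0=-4 y_1=2 y_2=-2
S(7/2) = 9/32

y_0 = S_0(0) = a_0 = -4
y_1 = S_1(0) = a_1 = 2
y_2 = S_1(1) = -2
t_q=7/2 is in segment 1 (τ=1/2); S_1(τ)=9/32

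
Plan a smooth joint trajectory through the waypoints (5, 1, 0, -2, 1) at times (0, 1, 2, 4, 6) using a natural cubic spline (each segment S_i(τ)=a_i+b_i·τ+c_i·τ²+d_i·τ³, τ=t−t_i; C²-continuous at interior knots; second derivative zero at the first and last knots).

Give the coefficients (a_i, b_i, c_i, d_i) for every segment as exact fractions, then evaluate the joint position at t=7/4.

  seg 0: a=5 b=-809/168 c=0 d=137/168
  seg 1: a=1 b=-199/84 c=137/56 d=-181/168
  seg 2: a=0 b=-17/24 c=-11/14 d=215/672
  seg 3: a=-2 b=-1/84 c=127/112 d=-127/672
S(7/4) = 519/3584

Δ: Δ0=-4, Δ1=-1, Δ2=-1, Δ3=3/2
row 1: diag=4, rhs=18; c'=1/4, d'=9/2
row 2: denom=6−1·1/4=23/4; d'=(0−1·9/2)/(23/4)=-18/23
row 3: denom=8−2·8/23=168/23; d'=(15−2·-18/23)/(168/23)=127/56
back: M3=127/56
back: M2=-18/23−8/23·127/56=-11/7
back: M1=9/2−1/4·-11/7=137/28
M: M0=0, M1=137/28, M2=-11/7, M3=127/56, M4=0
seg 0: a=5, c=M0/2=0, d=(M1−M0)/(6·1)=137/168, b=Δ0−h0·(2M0+M1)/6=-809/168
seg 1: a=1, c=M1/2=137/56, d=(M2−M1)/(6·1)=-181/168, b=Δ1−h1·(2M1+M2)/6=-199/84
seg 2: a=0, c=M2/2=-11/14, d=(M3−M2)/(6·2)=215/672, b=Δ2−h2·(2M2+M3)/6=-17/24
seg 3: a=-2, c=M3/2=127/112, d=(M4−M3)/(6·2)=-127/672, b=Δ3−h3·(2M3+M4)/6=-1/84
t_q=7/4 → seg 1, τ=3/4; S=1+-199/84·τ+137/56·τ²+-181/168·τ³=519/3584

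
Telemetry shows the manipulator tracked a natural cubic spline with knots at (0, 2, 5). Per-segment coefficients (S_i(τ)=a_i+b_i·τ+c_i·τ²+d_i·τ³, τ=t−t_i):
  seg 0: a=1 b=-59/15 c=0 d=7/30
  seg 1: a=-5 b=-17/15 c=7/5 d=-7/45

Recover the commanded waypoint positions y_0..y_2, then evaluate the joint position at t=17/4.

y_0 = S_0(0) = a_0 = 1
y_1 = S_1(0) = a_1 = -5
y_2 = S_1(3) = 0
t_q=17/4 is in segment 1 (τ=9/4); S_1(τ)=-143/64

y_0=1 y_1=-5 y_2=0
S(17/4) = -143/64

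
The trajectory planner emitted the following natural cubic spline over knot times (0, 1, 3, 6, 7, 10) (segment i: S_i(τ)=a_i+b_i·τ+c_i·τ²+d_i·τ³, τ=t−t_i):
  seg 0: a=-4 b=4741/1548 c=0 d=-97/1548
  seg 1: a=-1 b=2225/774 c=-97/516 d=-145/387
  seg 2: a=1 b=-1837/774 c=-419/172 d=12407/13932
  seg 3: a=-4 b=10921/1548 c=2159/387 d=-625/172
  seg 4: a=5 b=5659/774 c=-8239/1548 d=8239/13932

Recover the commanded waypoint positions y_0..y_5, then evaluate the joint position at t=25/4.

y_0 = S_0(0) = a_0 = -4
y_1 = S_1(0) = a_1 = -1
y_2 = S_2(0) = a_2 = 1
y_3 = S_3(0) = a_3 = -4
y_4 = S_4(0) = a_4 = 5
y_5 = S_4(3) = -5
t_q=25/4 is in segment 3 (τ=1/4); S_3(τ)=-64211/33024

y_0=-4 y_1=-1 y_2=1 y_3=-4 y_4=5 y_5=-5
S(25/4) = -64211/33024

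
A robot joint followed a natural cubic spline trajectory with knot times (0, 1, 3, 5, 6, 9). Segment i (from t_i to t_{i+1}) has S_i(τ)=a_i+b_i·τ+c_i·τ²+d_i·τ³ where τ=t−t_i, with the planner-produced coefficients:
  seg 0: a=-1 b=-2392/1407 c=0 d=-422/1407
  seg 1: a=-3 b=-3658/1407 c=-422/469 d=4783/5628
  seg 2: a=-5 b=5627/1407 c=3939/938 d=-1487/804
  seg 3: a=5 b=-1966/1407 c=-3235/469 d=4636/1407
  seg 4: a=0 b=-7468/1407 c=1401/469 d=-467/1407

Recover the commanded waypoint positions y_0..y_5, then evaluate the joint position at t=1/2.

y_0=-1 y_1=-3 y_2=-5 y_3=5 y_4=0 y_5=2
S(1/2) = -3541/1876

y_0 = S_0(0) = a_0 = -1
y_1 = S_1(0) = a_1 = -3
y_2 = S_2(0) = a_2 = -5
y_3 = S_3(0) = a_3 = 5
y_4 = S_4(0) = a_4 = 0
y_5 = S_4(3) = 2
t_q=1/2 is in segment 0 (τ=1/2); S_0(τ)=-3541/1876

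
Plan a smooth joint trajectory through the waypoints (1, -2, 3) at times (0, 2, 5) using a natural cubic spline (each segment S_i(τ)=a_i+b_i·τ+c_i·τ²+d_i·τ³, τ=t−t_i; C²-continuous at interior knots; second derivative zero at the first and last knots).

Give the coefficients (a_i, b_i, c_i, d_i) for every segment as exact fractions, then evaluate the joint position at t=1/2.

Δ: Δ0=-3/2, Δ1=5/3
row 1: diag=10, rhs=19; c'=3/10, d'=19/10
back: M1=19/10
M: M0=0, M1=19/10, M2=0
seg 0: a=1, c=M0/2=0, d=(M1−M0)/(6·2)=19/120, b=Δ0−h0·(2M0+M1)/6=-32/15
seg 1: a=-2, c=M1/2=19/20, d=(M2−M1)/(6·3)=-19/180, b=Δ1−h1·(2M1+M2)/6=-7/30
t_q=1/2 → seg 0, τ=1/2; S=1+-32/15·τ+0·τ²+19/120·τ³=-3/64

  seg 0: a=1 b=-32/15 c=0 d=19/120
  seg 1: a=-2 b=-7/30 c=19/20 d=-19/180
S(1/2) = -3/64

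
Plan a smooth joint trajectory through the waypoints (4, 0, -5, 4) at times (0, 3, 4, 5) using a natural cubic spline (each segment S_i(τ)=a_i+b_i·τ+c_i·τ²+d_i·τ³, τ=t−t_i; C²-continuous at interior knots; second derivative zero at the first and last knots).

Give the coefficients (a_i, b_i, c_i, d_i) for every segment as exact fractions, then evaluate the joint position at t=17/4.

Δ: Δ0=-4/3, Δ1=-5, Δ2=9
row 1: diag=8, rhs=-22; c'=1/8, d'=-11/4
row 2: denom=4−1·1/8=31/8; d'=(84−1·-11/4)/(31/8)=694/31
back: M2=694/31
back: M1=-11/4−1/8·694/31=-172/31
M: M0=0, M1=-172/31, M2=694/31, M3=0
seg 0: a=4, c=M0/2=0, d=(M1−M0)/(6·3)=-86/279, b=Δ0−h0·(2M0+M1)/6=134/93
seg 1: a=0, c=M1/2=-86/31, d=(M2−M1)/(6·1)=433/93, b=Δ1−h1·(2M1+M2)/6=-640/93
seg 2: a=-5, c=M2/2=347/31, d=(M3−M2)/(6·1)=-347/93, b=Δ2−h2·(2M2+M3)/6=143/93
t_q=17/4 → seg 2, τ=1/4; S=-5+143/93·τ+347/31·τ²+-347/93·τ³=-7885/1984

  seg 0: a=4 b=134/93 c=0 d=-86/279
  seg 1: a=0 b=-640/93 c=-86/31 d=433/93
  seg 2: a=-5 b=143/93 c=347/31 d=-347/93
S(17/4) = -7885/1984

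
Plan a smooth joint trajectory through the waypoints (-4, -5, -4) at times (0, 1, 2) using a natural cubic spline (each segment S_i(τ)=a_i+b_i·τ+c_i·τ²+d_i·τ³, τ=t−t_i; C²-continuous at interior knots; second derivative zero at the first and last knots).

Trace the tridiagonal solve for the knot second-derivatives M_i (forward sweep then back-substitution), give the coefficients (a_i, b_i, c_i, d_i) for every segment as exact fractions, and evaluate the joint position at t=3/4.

Δ: Δ0=-1, Δ1=1
row 1: diag=4, rhs=12; c'=1/4, d'=3
back: M1=3
M: M0=0, M1=3, M2=0
seg 0: a=-4, c=M0/2=0, d=(M1−M0)/(6·1)=1/2, b=Δ0−h0·(2M0+M1)/6=-3/2
seg 1: a=-5, c=M1/2=3/2, d=(M2−M1)/(6·1)=-1/2, b=Δ1−h1·(2M1+M2)/6=0
t_q=3/4 → seg 0, τ=3/4; S=-4+-3/2·τ+0·τ²+1/2·τ³=-629/128

  seg 0: a=-4 b=-3/2 c=0 d=1/2
  seg 1: a=-5 b=0 c=3/2 d=-1/2
S(3/4) = -629/128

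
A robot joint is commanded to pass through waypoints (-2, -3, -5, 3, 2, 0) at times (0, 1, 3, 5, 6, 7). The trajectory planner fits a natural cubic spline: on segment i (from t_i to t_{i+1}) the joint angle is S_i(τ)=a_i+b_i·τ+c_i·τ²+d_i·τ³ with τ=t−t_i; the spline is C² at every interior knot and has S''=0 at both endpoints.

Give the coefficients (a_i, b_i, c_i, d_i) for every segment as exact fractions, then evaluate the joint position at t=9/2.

Δ: Δ0=-1, Δ1=-1, Δ2=4, Δ3=-1, Δ4=-2
row 1: diag=6, rhs=0; c'=1/3, d'=0
row 2: denom=8−2·1/3=22/3; d'=(30−2·0)/(22/3)=45/11
row 3: denom=6−2·3/11=60/11; d'=(-30−2·45/11)/(60/11)=-7
row 4: denom=4−1·11/60=229/60; d'=(-6−1·-7)/(229/60)=60/229
back: M4=60/229
back: M3=-7−11/60·60/229=-1614/229
back: M2=45/11−3/11·-1614/229=1377/229
back: M1=0−1/3·1377/229=-459/229
M: M0=0, M1=-459/229, M2=1377/229, M3=-1614/229, M4=60/229, M5=0
seg 0: a=-2, c=M0/2=0, d=(M1−M0)/(6·1)=-153/458, b=Δ0−h0·(2M0+M1)/6=-305/458
seg 1: a=-3, c=M1/2=-459/458, d=(M2−M1)/(6·2)=153/229, b=Δ1−h1·(2M1+M2)/6=-382/229
seg 2: a=-5, c=M2/2=1377/458, d=(M3−M2)/(6·2)=-997/916, b=Δ2−h2·(2M2+M3)/6=536/229
seg 3: a=3, c=M3/2=-807/229, d=(M4−M3)/(6·1)=279/229, b=Δ3−h3·(2M3+M4)/6=299/229
seg 4: a=2, c=M4/2=30/229, d=(M5−M4)/(6·1)=-10/229, b=Δ4−h4·(2M4+M5)/6=-478/229
t_q=9/2 → seg 2, τ=3/2; S=-5+536/229·τ+1377/458·τ²+-997/916·τ³=11741/7328

  seg 0: a=-2 b=-305/458 c=0 d=-153/458
  seg 1: a=-3 b=-382/229 c=-459/458 d=153/229
  seg 2: a=-5 b=536/229 c=1377/458 d=-997/916
  seg 3: a=3 b=299/229 c=-807/229 d=279/229
  seg 4: a=2 b=-478/229 c=30/229 d=-10/229
S(9/2) = 11741/7328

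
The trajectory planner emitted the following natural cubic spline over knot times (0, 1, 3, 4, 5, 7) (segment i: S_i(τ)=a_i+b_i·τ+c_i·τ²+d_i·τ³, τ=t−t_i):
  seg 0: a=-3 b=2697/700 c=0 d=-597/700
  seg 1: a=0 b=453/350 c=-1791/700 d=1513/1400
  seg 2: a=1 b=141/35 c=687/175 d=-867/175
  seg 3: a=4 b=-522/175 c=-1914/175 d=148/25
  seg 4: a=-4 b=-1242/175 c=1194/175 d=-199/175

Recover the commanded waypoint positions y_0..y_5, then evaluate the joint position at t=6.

y_0=-3 y_1=0 y_2=1 y_3=4 y_4=-4 y_5=0
S(6) = -947/175

y_0 = S_0(0) = a_0 = -3
y_1 = S_1(0) = a_1 = 0
y_2 = S_2(0) = a_2 = 1
y_3 = S_3(0) = a_3 = 4
y_4 = S_4(0) = a_4 = -4
y_5 = S_4(2) = 0
t_q=6 is in segment 4 (τ=1); S_4(τ)=-947/175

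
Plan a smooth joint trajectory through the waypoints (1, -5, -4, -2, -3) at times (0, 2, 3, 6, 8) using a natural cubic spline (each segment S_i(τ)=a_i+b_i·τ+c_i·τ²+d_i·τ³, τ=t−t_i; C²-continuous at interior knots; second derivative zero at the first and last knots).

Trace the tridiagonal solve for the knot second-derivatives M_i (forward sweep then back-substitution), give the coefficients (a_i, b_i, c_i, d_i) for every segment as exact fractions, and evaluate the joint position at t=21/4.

  seg 0: a=1 b=-419/96 c=0 d=131/384
  seg 1: a=-5 b=-13/48 c=131/64 d=-149/192
  seg 2: a=-4 b=287/192 c=-9/32 d=1/576
  seg 3: a=-2 b=-7/48 c=-17/64 d=17/384
S(21/4) = -8359/4096

Δ: Δ0=-3, Δ1=1, Δ2=2/3, Δ3=-1/2
row 1: diag=6, rhs=24; c'=1/6, d'=4
row 2: denom=8−1·1/6=47/6; d'=(-2−1·4)/(47/6)=-36/47
row 3: denom=10−3·18/47=416/47; d'=(-7−3·-36/47)/(416/47)=-17/32
back: M3=-17/32
back: M2=-36/47−18/47·-17/32=-9/16
back: M1=4−1/6·-9/16=131/32
M: M0=0, M1=131/32, M2=-9/16, M3=-17/32, M4=0
seg 0: a=1, c=M0/2=0, d=(M1−M0)/(6·2)=131/384, b=Δ0−h0·(2M0+M1)/6=-419/96
seg 1: a=-5, c=M1/2=131/64, d=(M2−M1)/(6·1)=-149/192, b=Δ1−h1·(2M1+M2)/6=-13/48
seg 2: a=-4, c=M2/2=-9/32, d=(M3−M2)/(6·3)=1/576, b=Δ2−h2·(2M2+M3)/6=287/192
seg 3: a=-2, c=M3/2=-17/64, d=(M4−M3)/(6·2)=17/384, b=Δ3−h3·(2M3+M4)/6=-7/48
t_q=21/4 → seg 2, τ=9/4; S=-4+287/192·τ+-9/32·τ²+1/576·τ³=-8359/4096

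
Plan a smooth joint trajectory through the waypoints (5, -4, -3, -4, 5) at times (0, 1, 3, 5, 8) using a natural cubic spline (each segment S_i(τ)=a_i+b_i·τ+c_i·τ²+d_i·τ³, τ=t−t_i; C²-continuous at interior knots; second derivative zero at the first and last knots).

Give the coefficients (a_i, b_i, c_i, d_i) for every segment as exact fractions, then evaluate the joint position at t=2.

Δ: Δ0=-9, Δ1=1/2, Δ2=-1/2, Δ3=3
row 1: diag=6, rhs=57; c'=1/3, d'=19/2
row 2: denom=8−2·1/3=22/3; d'=(-6−2·19/2)/(22/3)=-75/22
row 3: denom=10−2·3/11=104/11; d'=(21−2·-75/22)/(104/11)=153/52
back: M3=153/52
back: M2=-75/22−3/11·153/52=-219/52
back: M1=19/2−1/3·-219/52=567/52
M: M0=0, M1=567/52, M2=-219/52, M3=153/52, M4=0
seg 0: a=5, c=M0/2=0, d=(M1−M0)/(6·1)=189/104, b=Δ0−h0·(2M0+M1)/6=-1125/104
seg 1: a=-4, c=M1/2=567/104, d=(M2−M1)/(6·2)=-131/104, b=Δ1−h1·(2M1+M2)/6=-279/52
seg 2: a=-3, c=M2/2=-219/104, d=(M3−M2)/(6·2)=31/52, b=Δ2−h2·(2M2+M3)/6=69/52
seg 3: a=-4, c=M3/2=153/104, d=(M4−M3)/(6·3)=-17/104, b=Δ3−h3·(2M3+M4)/6=3/52
t_q=2 → seg 1, τ=1; S=-4+-279/52·τ+567/104·τ²+-131/104·τ³=-269/52

  seg 0: a=5 b=-1125/104 c=0 d=189/104
  seg 1: a=-4 b=-279/52 c=567/104 d=-131/104
  seg 2: a=-3 b=69/52 c=-219/104 d=31/52
  seg 3: a=-4 b=3/52 c=153/104 d=-17/104
S(2) = -269/52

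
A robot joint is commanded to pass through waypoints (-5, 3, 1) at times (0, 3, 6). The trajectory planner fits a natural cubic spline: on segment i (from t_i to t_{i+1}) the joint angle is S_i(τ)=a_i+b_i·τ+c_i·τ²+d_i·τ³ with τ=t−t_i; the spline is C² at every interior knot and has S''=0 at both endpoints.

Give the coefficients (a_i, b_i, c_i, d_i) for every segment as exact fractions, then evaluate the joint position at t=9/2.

  seg 0: a=-5 b=7/2 c=0 d=-5/54
  seg 1: a=3 b=1 c=-5/6 d=5/54
S(9/2) = 47/16

Δ: Δ0=8/3, Δ1=-2/3
row 1: diag=12, rhs=-20; c'=1/4, d'=-5/3
back: M1=-5/3
M: M0=0, M1=-5/3, M2=0
seg 0: a=-5, c=M0/2=0, d=(M1−M0)/(6·3)=-5/54, b=Δ0−h0·(2M0+M1)/6=7/2
seg 1: a=3, c=M1/2=-5/6, d=(M2−M1)/(6·3)=5/54, b=Δ1−h1·(2M1+M2)/6=1
t_q=9/2 → seg 1, τ=3/2; S=3+1·τ+-5/6·τ²+5/54·τ³=47/16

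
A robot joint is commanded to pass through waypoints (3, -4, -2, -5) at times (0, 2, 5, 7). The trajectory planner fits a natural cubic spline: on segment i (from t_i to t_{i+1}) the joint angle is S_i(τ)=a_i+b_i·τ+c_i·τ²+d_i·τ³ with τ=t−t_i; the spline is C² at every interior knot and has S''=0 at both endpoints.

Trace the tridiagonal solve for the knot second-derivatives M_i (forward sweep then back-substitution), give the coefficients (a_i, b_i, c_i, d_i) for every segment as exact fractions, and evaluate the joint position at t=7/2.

  seg 0: a=3 b=-2489/546 c=0 d=289/1092
  seg 1: a=-4 b=-755/546 c=289/182 d=-19/63
  seg 2: a=-2 b=1/546 c=-205/182 d=205/1092
S(7/2) = -183/52

Δ: Δ0=-7/2, Δ1=2/3, Δ2=-3/2
row 1: diag=10, rhs=25; c'=3/10, d'=5/2
row 2: denom=10−3·3/10=91/10; d'=(-13−3·5/2)/(91/10)=-205/91
back: M2=-205/91
back: M1=5/2−3/10·-205/91=289/91
M: M0=0, M1=289/91, M2=-205/91, M3=0
seg 0: a=3, c=M0/2=0, d=(M1−M0)/(6·2)=289/1092, b=Δ0−h0·(2M0+M1)/6=-2489/546
seg 1: a=-4, c=M1/2=289/182, d=(M2−M1)/(6·3)=-19/63, b=Δ1−h1·(2M1+M2)/6=-755/546
seg 2: a=-2, c=M2/2=-205/182, d=(M3−M2)/(6·2)=205/1092, b=Δ2−h2·(2M2+M3)/6=1/546
t_q=7/2 → seg 1, τ=3/2; S=-4+-755/546·τ+289/182·τ²+-19/63·τ³=-183/52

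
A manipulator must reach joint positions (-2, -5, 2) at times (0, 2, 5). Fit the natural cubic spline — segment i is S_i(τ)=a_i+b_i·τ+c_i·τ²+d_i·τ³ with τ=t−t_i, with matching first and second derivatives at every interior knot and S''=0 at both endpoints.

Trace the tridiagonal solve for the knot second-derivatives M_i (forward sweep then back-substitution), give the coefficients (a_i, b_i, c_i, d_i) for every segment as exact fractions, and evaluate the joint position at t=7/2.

  seg 0: a=-2 b=-34/15 c=0 d=23/120
  seg 1: a=-5 b=1/30 c=23/20 d=-23/180
S(7/2) = -447/160

Δ: Δ0=-3/2, Δ1=7/3
row 1: diag=10, rhs=23; c'=3/10, d'=23/10
back: M1=23/10
M: M0=0, M1=23/10, M2=0
seg 0: a=-2, c=M0/2=0, d=(M1−M0)/(6·2)=23/120, b=Δ0−h0·(2M0+M1)/6=-34/15
seg 1: a=-5, c=M1/2=23/20, d=(M2−M1)/(6·3)=-23/180, b=Δ1−h1·(2M1+M2)/6=1/30
t_q=7/2 → seg 1, τ=3/2; S=-5+1/30·τ+23/20·τ²+-23/180·τ³=-447/160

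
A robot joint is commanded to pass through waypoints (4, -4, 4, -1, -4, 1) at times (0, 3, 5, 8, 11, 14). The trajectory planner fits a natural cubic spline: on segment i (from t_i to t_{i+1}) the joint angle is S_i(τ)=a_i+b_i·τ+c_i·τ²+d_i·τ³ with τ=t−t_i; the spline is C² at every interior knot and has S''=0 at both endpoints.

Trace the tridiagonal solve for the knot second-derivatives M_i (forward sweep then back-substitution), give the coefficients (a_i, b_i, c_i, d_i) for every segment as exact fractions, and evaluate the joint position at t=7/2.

Δ: Δ0=-8/3, Δ1=4, Δ2=-5/3, Δ3=-1, Δ4=5/3
row 1: diag=10, rhs=40; c'=1/5, d'=4
row 2: denom=10−2·1/5=48/5; d'=(-34−2·4)/(48/5)=-35/8
row 3: denom=12−3·5/16=177/16; d'=(4−3·-35/8)/(177/16)=274/177
row 4: denom=12−3·16/59=660/59; d'=(16−3·274/177)/(660/59)=67/66
back: M4=67/66
back: M3=274/177−16/59·67/66=14/11
back: M2=-35/8−5/16·14/11=-105/22
back: M1=4−1/5·-105/22=109/22
M: M0=0, M1=109/22, M2=-105/22, M3=14/11, M4=67/66, M5=0
seg 0: a=4, c=M0/2=0, d=(M1−M0)/(6·3)=109/396, b=Δ0−h0·(2M0+M1)/6=-679/132
seg 1: a=-4, c=M1/2=109/44, d=(M2−M1)/(6·2)=-107/132, b=Δ1−h1·(2M1+M2)/6=151/66
seg 2: a=4, c=M2/2=-105/44, d=(M3−M2)/(6·3)=133/396, b=Δ2−h2·(2M2+M3)/6=163/66
seg 3: a=-1, c=M3/2=7/11, d=(M4−M3)/(6·3)=-17/1188, b=Δ3−h3·(2M3+M4)/6=-367/132
seg 4: a=-4, c=M4/2=67/132, d=(M5−M4)/(6·3)=-67/1188, b=Δ4−h4·(2M4+M5)/6=43/66
t_q=7/2 → seg 1, τ=1/2; S=-4+151/66·τ+109/44·τ²+-107/132·τ³=-823/352

  seg 0: a=4 b=-679/132 c=0 d=109/396
  seg 1: a=-4 b=151/66 c=109/44 d=-107/132
  seg 2: a=4 b=163/66 c=-105/44 d=133/396
  seg 3: a=-1 b=-367/132 c=7/11 d=-17/1188
  seg 4: a=-4 b=43/66 c=67/132 d=-67/1188
S(7/2) = -823/352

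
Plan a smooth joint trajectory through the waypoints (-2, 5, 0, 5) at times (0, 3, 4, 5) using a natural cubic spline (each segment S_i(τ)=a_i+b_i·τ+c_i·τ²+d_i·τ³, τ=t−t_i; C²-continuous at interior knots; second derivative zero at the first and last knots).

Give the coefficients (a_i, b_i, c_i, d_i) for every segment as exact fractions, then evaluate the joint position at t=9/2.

Δ: Δ0=7/3, Δ1=-5, Δ2=5
row 1: diag=8, rhs=-44; c'=1/8, d'=-11/2
row 2: denom=4−1·1/8=31/8; d'=(60−1·-11/2)/(31/8)=524/31
back: M2=524/31
back: M1=-11/2−1/8·524/31=-236/31
M: M0=0, M1=-236/31, M2=524/31, M3=0
seg 0: a=-2, c=M0/2=0, d=(M1−M0)/(6·3)=-118/279, b=Δ0−h0·(2M0+M1)/6=571/93
seg 1: a=5, c=M1/2=-118/31, d=(M2−M1)/(6·1)=380/93, b=Δ1−h1·(2M1+M2)/6=-491/93
seg 2: a=0, c=M2/2=262/31, d=(M3−M2)/(6·1)=-262/93, b=Δ2−h2·(2M2+M3)/6=-59/93
t_q=9/2 → seg 2, τ=1/2; S=0+-59/93·τ+262/31·τ²+-262/93·τ³=179/124

  seg 0: a=-2 b=571/93 c=0 d=-118/279
  seg 1: a=5 b=-491/93 c=-118/31 d=380/93
  seg 2: a=0 b=-59/93 c=262/31 d=-262/93
S(9/2) = 179/124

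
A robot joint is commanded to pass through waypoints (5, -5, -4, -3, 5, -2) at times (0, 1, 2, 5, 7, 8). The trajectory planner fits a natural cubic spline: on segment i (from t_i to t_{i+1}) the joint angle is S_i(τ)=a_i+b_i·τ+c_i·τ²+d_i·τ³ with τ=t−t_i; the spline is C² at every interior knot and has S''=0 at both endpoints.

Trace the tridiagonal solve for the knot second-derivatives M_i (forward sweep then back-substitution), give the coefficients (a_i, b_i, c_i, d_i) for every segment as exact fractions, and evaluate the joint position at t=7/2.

Δ: Δ0=-10, Δ1=1, Δ2=1/3, Δ3=4, Δ4=-7
row 1: diag=4, rhs=66; c'=1/4, d'=33/2
row 2: denom=8−1·1/4=31/4; d'=(-4−1·33/2)/(31/4)=-82/31
row 3: denom=10−3·12/31=274/31; d'=(22−3·-82/31)/(274/31)=464/137
row 4: denom=6−2·31/137=760/137; d'=(-66−2·464/137)/(760/137)=-997/76
back: M4=-997/76
back: M3=464/137−31/137·-997/76=483/76
back: M2=-82/31−12/31·483/76=-97/19
back: M1=33/2−1/4·-97/19=1351/76
M: M0=0, M1=1351/76, M2=-97/19, M3=483/76, M4=-997/76, M5=0
seg 0: a=5, c=M0/2=0, d=(M1−M0)/(6·1)=1351/456, b=Δ0−h0·(2M0+M1)/6=-5911/456
seg 1: a=-5, c=M1/2=1351/152, d=(M2−M1)/(6·1)=-1739/456, b=Δ1−h1·(2M1+M2)/6=-929/228
seg 2: a=-4, c=M2/2=-97/38, d=(M3−M2)/(6·3)=871/1368, b=Δ2−h2·(2M2+M3)/6=1031/456
seg 3: a=-3, c=M3/2=483/152, d=(M4−M3)/(6·2)=-185/114, b=Δ3−h3·(2M3+M4)/6=943/228
seg 4: a=5, c=M4/2=-997/152, d=(M5−M4)/(6·1)=997/456, b=Δ4−h4·(2M4+M5)/6=-599/228
t_q=7/2 → seg 2, τ=3/2; S=-4+1031/456·τ+-97/38·τ²+871/1368·τ³=-269/64

  seg 0: a=5 b=-5911/456 c=0 d=1351/456
  seg 1: a=-5 b=-929/228 c=1351/152 d=-1739/456
  seg 2: a=-4 b=1031/456 c=-97/38 d=871/1368
  seg 3: a=-3 b=943/228 c=483/152 d=-185/114
  seg 4: a=5 b=-599/228 c=-997/152 d=997/456
S(7/2) = -269/64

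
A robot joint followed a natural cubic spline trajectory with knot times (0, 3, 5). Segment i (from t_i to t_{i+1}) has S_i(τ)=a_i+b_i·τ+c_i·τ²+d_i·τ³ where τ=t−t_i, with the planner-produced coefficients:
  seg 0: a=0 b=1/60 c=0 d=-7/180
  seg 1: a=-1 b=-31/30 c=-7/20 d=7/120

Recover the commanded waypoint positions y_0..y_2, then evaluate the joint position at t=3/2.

y_0 = S_0(0) = a_0 = 0
y_1 = S_1(0) = a_1 = -1
y_2 = S_1(2) = -4
t_q=3/2 is in segment 0 (τ=3/2); S_0(τ)=-17/160

y_0=0 y_1=-1 y_2=-4
S(3/2) = -17/160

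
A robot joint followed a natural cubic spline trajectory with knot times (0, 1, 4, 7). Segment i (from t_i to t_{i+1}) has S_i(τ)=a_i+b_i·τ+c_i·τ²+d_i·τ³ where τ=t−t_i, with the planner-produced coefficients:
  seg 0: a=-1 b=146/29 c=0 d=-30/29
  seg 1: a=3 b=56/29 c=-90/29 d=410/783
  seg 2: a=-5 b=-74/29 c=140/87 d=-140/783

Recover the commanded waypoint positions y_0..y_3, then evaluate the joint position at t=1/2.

y_0=-1 y_1=3 y_2=-5 y_3=-3
S(1/2) = 161/116

y_0 = S_0(0) = a_0 = -1
y_1 = S_1(0) = a_1 = 3
y_2 = S_2(0) = a_2 = -5
y_3 = S_2(3) = -3
t_q=1/2 is in segment 0 (τ=1/2); S_0(τ)=161/116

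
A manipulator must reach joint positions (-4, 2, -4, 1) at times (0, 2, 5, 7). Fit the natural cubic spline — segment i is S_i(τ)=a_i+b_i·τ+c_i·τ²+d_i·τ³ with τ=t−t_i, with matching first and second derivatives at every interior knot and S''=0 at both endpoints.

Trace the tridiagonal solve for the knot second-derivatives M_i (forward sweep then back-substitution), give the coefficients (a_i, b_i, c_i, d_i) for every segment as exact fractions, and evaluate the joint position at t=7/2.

Δ: Δ0=3, Δ1=-2, Δ2=5/2
row 1: diag=10, rhs=-30; c'=3/10, d'=-3
row 2: denom=10−3·3/10=91/10; d'=(27−3·-3)/(91/10)=360/91
back: M2=360/91
back: M1=-3−3/10·360/91=-381/91
M: M0=0, M1=-381/91, M2=360/91, M3=0
seg 0: a=-4, c=M0/2=0, d=(M1−M0)/(6·2)=-127/364, b=Δ0−h0·(2M0+M1)/6=400/91
seg 1: a=2, c=M1/2=-381/182, d=(M2−M1)/(6·3)=19/42, b=Δ1−h1·(2M1+M2)/6=19/91
seg 2: a=-4, c=M2/2=180/91, d=(M3−M2)/(6·2)=-30/91, b=Δ2−h2·(2M2+M3)/6=-25/182
t_q=7/2 → seg 1, τ=3/2; S=2+19/91·τ+-381/182·τ²+19/42·τ³=-181/208

  seg 0: a=-4 b=400/91 c=0 d=-127/364
  seg 1: a=2 b=19/91 c=-381/182 d=19/42
  seg 2: a=-4 b=-25/182 c=180/91 d=-30/91
S(7/2) = -181/208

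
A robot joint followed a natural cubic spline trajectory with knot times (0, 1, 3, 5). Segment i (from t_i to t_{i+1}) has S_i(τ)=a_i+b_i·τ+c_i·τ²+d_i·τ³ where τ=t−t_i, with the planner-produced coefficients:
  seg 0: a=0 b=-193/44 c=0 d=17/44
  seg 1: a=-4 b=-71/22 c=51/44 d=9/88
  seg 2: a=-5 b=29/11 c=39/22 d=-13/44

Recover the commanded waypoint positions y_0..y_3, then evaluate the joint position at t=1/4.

y_0=0 y_1=-4 y_2=-5 y_3=5
S(1/4) = -3071/2816

y_0 = S_0(0) = a_0 = 0
y_1 = S_1(0) = a_1 = -4
y_2 = S_2(0) = a_2 = -5
y_3 = S_2(2) = 5
t_q=1/4 is in segment 0 (τ=1/4); S_0(τ)=-3071/2816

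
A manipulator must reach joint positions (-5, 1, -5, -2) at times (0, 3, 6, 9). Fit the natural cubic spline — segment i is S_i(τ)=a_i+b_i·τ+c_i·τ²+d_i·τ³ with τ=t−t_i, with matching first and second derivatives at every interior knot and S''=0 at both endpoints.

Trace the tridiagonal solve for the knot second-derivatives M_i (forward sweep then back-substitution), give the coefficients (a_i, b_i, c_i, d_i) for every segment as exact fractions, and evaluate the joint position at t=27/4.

  seg 0: a=-5 b=49/15 c=0 d=-19/135
  seg 1: a=1 b=-8/15 c=-19/15 d=7/27
  seg 2: a=-5 b=-17/15 c=16/15 d=-16/135
S(27/4) = -53/10

Δ: Δ0=2, Δ1=-2, Δ2=1
row 1: diag=12, rhs=-24; c'=1/4, d'=-2
row 2: denom=12−3·1/4=45/4; d'=(18−3·-2)/(45/4)=32/15
back: M2=32/15
back: M1=-2−1/4·32/15=-38/15
M: M0=0, M1=-38/15, M2=32/15, M3=0
seg 0: a=-5, c=M0/2=0, d=(M1−M0)/(6·3)=-19/135, b=Δ0−h0·(2M0+M1)/6=49/15
seg 1: a=1, c=M1/2=-19/15, d=(M2−M1)/(6·3)=7/27, b=Δ1−h1·(2M1+M2)/6=-8/15
seg 2: a=-5, c=M2/2=16/15, d=(M3−M2)/(6·3)=-16/135, b=Δ2−h2·(2M2+M3)/6=-17/15
t_q=27/4 → seg 2, τ=3/4; S=-5+-17/15·τ+16/15·τ²+-16/135·τ³=-53/10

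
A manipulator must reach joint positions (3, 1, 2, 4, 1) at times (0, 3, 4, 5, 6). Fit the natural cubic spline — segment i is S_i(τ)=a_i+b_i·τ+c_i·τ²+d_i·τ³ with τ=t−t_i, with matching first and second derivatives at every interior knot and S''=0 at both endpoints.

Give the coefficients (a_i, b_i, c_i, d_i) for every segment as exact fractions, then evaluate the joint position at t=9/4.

  seg 0: a=3 b=-94/87 c=0 d=4/87
  seg 1: a=1 b=14/87 c=12/29 d=37/87
  seg 2: a=2 b=197/87 c=49/29 d=-170/87
  seg 3: a=4 b=-19/87 c=-121/29 d=121/87
S(9/4) = 507/464

Δ: Δ0=-2/3, Δ1=1, Δ2=2, Δ3=-3
row 1: diag=8, rhs=10; c'=1/8, d'=5/4
row 2: denom=4−1·1/8=31/8; d'=(6−1·5/4)/(31/8)=38/31
row 3: denom=4−1·8/31=116/31; d'=(-30−1·38/31)/(116/31)=-242/29
back: M3=-242/29
back: M2=38/31−8/31·-242/29=98/29
back: M1=5/4−1/8·98/29=24/29
M: M0=0, M1=24/29, M2=98/29, M3=-242/29, M4=0
seg 0: a=3, c=M0/2=0, d=(M1−M0)/(6·3)=4/87, b=Δ0−h0·(2M0+M1)/6=-94/87
seg 1: a=1, c=M1/2=12/29, d=(M2−M1)/(6·1)=37/87, b=Δ1−h1·(2M1+M2)/6=14/87
seg 2: a=2, c=M2/2=49/29, d=(M3−M2)/(6·1)=-170/87, b=Δ2−h2·(2M2+M3)/6=197/87
seg 3: a=4, c=M3/2=-121/29, d=(M4−M3)/(6·1)=121/87, b=Δ3−h3·(2M3+M4)/6=-19/87
t_q=9/4 → seg 0, τ=9/4; S=3+-94/87·τ+0·τ²+4/87·τ³=507/464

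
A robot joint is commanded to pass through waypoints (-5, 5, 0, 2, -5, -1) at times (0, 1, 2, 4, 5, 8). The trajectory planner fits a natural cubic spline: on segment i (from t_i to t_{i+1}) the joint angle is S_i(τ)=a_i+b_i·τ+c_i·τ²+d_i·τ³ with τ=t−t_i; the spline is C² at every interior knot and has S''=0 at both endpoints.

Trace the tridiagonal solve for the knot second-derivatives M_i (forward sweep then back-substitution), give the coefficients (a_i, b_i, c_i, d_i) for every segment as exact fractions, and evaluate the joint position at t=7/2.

Δ: Δ0=10, Δ1=-5, Δ2=1, Δ3=-7, Δ4=4/3
row 1: diag=4, rhs=-90; c'=1/4, d'=-45/2
row 2: denom=6−1·1/4=23/4; d'=(36−1·-45/2)/(23/4)=234/23
row 3: denom=6−2·8/23=122/23; d'=(-48−2·234/23)/(122/23)=-786/61
row 4: denom=8−1·23/122=953/122; d'=(50−1·-786/61)/(953/122)=7672/953
back: M4=7672/953
back: M3=-786/61−23/122·7672/953=-13726/953
back: M2=234/23−8/23·-13726/953=14470/953
back: M1=-45/2−1/4·14470/953=-25060/953
M: M0=0, M1=-25060/953, M2=14470/953, M3=-13726/953, M4=7672/953, M5=0
seg 0: a=-5, c=M0/2=0, d=(M1−M0)/(6·1)=-12530/2859, b=Δ0−h0·(2M0+M1)/6=41120/2859
seg 1: a=5, c=M1/2=-12530/953, d=(M2−M1)/(6·1)=19765/2859, b=Δ1−h1·(2M1+M2)/6=3530/2859
seg 2: a=0, c=M2/2=7235/953, d=(M3−M2)/(6·2)=-7049/2859, b=Δ2−h2·(2M2+M3)/6=-12355/2859
seg 3: a=2, c=M3/2=-6863/953, d=(M4−M3)/(6·1)=10699/2859, b=Δ3−h3·(2M3+M4)/6=-10123/2859
seg 4: a=-5, c=M4/2=3836/953, d=(M5−M4)/(6·3)=-3836/8577, b=Δ4−h4·(2M4+M5)/6=-19204/2859
t_q=7/2 → seg 2, τ=3/2; S=0+-12355/2859·τ+7235/953·τ²+-7049/2859·τ³=17369/7624

  seg 0: a=-5 b=41120/2859 c=0 d=-12530/2859
  seg 1: a=5 b=3530/2859 c=-12530/953 d=19765/2859
  seg 2: a=0 b=-12355/2859 c=7235/953 d=-7049/2859
  seg 3: a=2 b=-10123/2859 c=-6863/953 d=10699/2859
  seg 4: a=-5 b=-19204/2859 c=3836/953 d=-3836/8577
S(7/2) = 17369/7624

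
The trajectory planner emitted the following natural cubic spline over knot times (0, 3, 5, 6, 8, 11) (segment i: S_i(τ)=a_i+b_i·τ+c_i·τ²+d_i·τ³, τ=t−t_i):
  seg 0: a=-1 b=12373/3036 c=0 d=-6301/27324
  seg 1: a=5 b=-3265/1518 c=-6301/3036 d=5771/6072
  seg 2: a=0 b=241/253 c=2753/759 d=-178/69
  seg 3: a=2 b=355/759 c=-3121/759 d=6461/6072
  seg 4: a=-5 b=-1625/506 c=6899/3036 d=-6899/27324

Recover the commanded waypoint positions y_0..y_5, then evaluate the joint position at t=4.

y_0 = S_0(0) = a_0 = -1
y_1 = S_1(0) = a_1 = 5
y_2 = S_2(0) = a_2 = 0
y_3 = S_3(0) = a_3 = 2
y_4 = S_4(0) = a_4 = -5
y_5 = S_4(3) = -1
t_q=4 is in segment 1 (τ=1); S_1(τ)=10469/6072

y_0=-1 y_1=5 y_2=0 y_3=2 y_4=-5 y_5=-1
S(4) = 10469/6072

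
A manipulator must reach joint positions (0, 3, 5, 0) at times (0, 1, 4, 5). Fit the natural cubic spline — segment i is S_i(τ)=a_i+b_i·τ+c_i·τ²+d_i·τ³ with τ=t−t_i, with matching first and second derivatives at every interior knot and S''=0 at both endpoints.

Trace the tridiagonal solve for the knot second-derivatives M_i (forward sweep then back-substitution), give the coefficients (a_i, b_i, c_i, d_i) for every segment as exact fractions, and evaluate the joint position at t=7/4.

  seg 0: a=0 b=100/33 c=0 d=-1/33
  seg 1: a=3 b=97/33 c=-1/11 d=-2/9
  seg 2: a=5 b=-119/33 c=-23/11 d=23/33
S(7/4) = 1781/352

Δ: Δ0=3, Δ1=2/3, Δ2=-5
row 1: diag=8, rhs=-14; c'=3/8, d'=-7/4
row 2: denom=8−3·3/8=55/8; d'=(-34−3·-7/4)/(55/8)=-46/11
back: M2=-46/11
back: M1=-7/4−3/8·-46/11=-2/11
M: M0=0, M1=-2/11, M2=-46/11, M3=0
seg 0: a=0, c=M0/2=0, d=(M1−M0)/(6·1)=-1/33, b=Δ0−h0·(2M0+M1)/6=100/33
seg 1: a=3, c=M1/2=-1/11, d=(M2−M1)/(6·3)=-2/9, b=Δ1−h1·(2M1+M2)/6=97/33
seg 2: a=5, c=M2/2=-23/11, d=(M3−M2)/(6·1)=23/33, b=Δ2−h2·(2M2+M3)/6=-119/33
t_q=7/4 → seg 1, τ=3/4; S=3+97/33·τ+-1/11·τ²+-2/9·τ³=1781/352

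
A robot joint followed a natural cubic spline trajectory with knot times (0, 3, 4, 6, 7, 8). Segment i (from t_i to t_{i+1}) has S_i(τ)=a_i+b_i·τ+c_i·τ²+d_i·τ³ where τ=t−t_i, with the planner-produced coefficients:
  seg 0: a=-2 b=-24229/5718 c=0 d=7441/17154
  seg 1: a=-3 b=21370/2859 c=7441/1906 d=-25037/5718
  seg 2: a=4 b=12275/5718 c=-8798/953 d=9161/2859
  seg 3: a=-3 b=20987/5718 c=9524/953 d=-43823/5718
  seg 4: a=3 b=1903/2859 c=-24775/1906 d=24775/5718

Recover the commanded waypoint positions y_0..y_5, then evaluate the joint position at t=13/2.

y_0 = S_0(0) = a_0 = -2
y_1 = S_1(0) = a_1 = -3
y_2 = S_2(0) = a_2 = 4
y_3 = S_3(0) = a_3 = -3
y_4 = S_4(0) = a_4 = 3
y_5 = S_4(1) = -5
t_q=13/2 is in segment 3 (τ=1/2); S_3(τ)=5727/15248

y_0=-2 y_1=-3 y_2=4 y_3=-3 y_4=3 y_5=-5
S(13/2) = 5727/15248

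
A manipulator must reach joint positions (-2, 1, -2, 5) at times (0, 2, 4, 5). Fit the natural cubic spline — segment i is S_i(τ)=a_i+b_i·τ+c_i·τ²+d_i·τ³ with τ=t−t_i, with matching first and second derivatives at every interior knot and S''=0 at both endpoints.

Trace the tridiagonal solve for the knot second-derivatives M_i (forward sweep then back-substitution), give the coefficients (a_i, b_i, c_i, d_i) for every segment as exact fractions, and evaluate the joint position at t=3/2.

Δ: Δ0=3/2, Δ1=-3/2, Δ2=7
row 1: diag=8, rhs=-18; c'=1/4, d'=-9/4
row 2: denom=6−2·1/4=11/2; d'=(51−2·-9/4)/(11/2)=111/11
back: M2=111/11
back: M1=-9/4−1/4·111/11=-105/22
M: M0=0, M1=-105/22, M2=111/11, M3=0
seg 0: a=-2, c=M0/2=0, d=(M1−M0)/(6·2)=-35/88, b=Δ0−h0·(2M0+M1)/6=34/11
seg 1: a=1, c=M1/2=-105/44, d=(M2−M1)/(6·2)=109/88, b=Δ1−h1·(2M1+M2)/6=-37/22
seg 2: a=-2, c=M2/2=111/22, d=(M3−M2)/(6·1)=-37/22, b=Δ2−h2·(2M2+M3)/6=40/11
t_q=3/2 → seg 0, τ=3/2; S=-2+34/11·τ+0·τ²+-35/88·τ³=911/704

  seg 0: a=-2 b=34/11 c=0 d=-35/88
  seg 1: a=1 b=-37/22 c=-105/44 d=109/88
  seg 2: a=-2 b=40/11 c=111/22 d=-37/22
S(3/2) = 911/704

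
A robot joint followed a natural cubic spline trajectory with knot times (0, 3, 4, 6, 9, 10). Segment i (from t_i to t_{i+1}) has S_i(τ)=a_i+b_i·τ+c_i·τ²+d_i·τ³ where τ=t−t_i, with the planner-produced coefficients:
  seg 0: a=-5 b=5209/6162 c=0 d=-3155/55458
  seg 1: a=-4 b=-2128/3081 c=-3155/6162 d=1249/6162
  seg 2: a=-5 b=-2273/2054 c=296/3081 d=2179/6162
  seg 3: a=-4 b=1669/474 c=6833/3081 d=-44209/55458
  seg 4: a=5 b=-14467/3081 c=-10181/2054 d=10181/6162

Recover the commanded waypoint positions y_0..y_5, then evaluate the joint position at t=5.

y_0=-5 y_1=-4 y_2=-5 y_3=-4 y_4=5 y_5=-3
S(5) = -17429/3081

y_0 = S_0(0) = a_0 = -5
y_1 = S_1(0) = a_1 = -4
y_2 = S_2(0) = a_2 = -5
y_3 = S_3(0) = a_3 = -4
y_4 = S_4(0) = a_4 = 5
y_5 = S_4(1) = -3
t_q=5 is in segment 2 (τ=1); S_2(τ)=-17429/3081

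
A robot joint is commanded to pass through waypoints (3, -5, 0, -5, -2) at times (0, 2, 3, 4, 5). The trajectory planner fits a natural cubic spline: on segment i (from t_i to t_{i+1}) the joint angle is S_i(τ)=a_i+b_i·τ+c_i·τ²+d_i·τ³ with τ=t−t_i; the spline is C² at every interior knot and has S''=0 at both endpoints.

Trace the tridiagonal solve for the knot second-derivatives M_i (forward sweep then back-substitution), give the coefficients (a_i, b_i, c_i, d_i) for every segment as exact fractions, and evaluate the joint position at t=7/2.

Δ: Δ0=-4, Δ1=5, Δ2=-5, Δ3=3
row 1: diag=6, rhs=54; c'=1/6, d'=9
row 2: denom=4−1·1/6=23/6; d'=(-60−1·9)/(23/6)=-18
row 3: denom=4−1·6/23=86/23; d'=(48−1·-18)/(86/23)=759/43
back: M3=759/43
back: M2=-18−6/23·759/43=-972/43
back: M1=9−1/6·-972/43=549/43
M: M0=0, M1=549/43, M2=-972/43, M3=759/43, M4=0
seg 0: a=3, c=M0/2=0, d=(M1−M0)/(6·2)=183/172, b=Δ0−h0·(2M0+M1)/6=-355/43
seg 1: a=-5, c=M1/2=549/86, d=(M2−M1)/(6·1)=-507/86, b=Δ1−h1·(2M1+M2)/6=194/43
seg 2: a=0, c=M2/2=-486/43, d=(M3−M2)/(6·1)=577/86, b=Δ2−h2·(2M2+M3)/6=-35/86
seg 3: a=-5, c=M3/2=759/86, d=(M4−M3)/(6·1)=-253/86, b=Δ3−h3·(2M3+M4)/6=-124/43
t_q=7/2 → seg 2, τ=1/2; S=0+-35/86·τ+-486/43·τ²+577/86·τ³=-1507/688

  seg 0: a=3 b=-355/43 c=0 d=183/172
  seg 1: a=-5 b=194/43 c=549/86 d=-507/86
  seg 2: a=0 b=-35/86 c=-486/43 d=577/86
  seg 3: a=-5 b=-124/43 c=759/86 d=-253/86
S(7/2) = -1507/688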